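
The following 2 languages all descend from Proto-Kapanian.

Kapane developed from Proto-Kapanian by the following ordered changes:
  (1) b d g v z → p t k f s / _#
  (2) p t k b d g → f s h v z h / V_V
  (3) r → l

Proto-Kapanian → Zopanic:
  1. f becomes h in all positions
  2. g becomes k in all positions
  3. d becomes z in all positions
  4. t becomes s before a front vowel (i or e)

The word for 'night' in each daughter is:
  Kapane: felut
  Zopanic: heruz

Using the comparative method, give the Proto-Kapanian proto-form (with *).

Position 1: Kapane has f, Zopanic has h. Taking the neighbouring segments as reconstructed: Kapane f can only go back to *f; Zopanic h could go back to *f or *h — the one source consistent with every daughter is *f.
Position 3: Kapane has l, Zopanic has r. Zopanic preserves r here (none of its changes turn any other segment into r), so the proto-segment is *r.
Position 5: Kapane has t, Zopanic has z. Taking the neighbouring segments as reconstructed: Kapane t could go back to *t or *d; Zopanic z could go back to *d or *z — the one source consistent with every daughter is *d.
The remaining positions agree across the daughters. Check the candidate against every language:
Kapane: start from *ferud.
  rule 1 (final devoicing): ferud → ferut
  rule 2: no change — ferut
  rule 3 (unconditioned shift): ferut → felut
  ⇒ Kapane felut
Zopanic: start from *ferud.
  rule 1 (unconditioned shift): ferud → herud
  rule 2: no change — herud
  rule 3 (unconditioned shift): herud → heruz
  rule 4: no change — heruz
  ⇒ Zopanic heruz
*ferud is the unique common source.

*ferud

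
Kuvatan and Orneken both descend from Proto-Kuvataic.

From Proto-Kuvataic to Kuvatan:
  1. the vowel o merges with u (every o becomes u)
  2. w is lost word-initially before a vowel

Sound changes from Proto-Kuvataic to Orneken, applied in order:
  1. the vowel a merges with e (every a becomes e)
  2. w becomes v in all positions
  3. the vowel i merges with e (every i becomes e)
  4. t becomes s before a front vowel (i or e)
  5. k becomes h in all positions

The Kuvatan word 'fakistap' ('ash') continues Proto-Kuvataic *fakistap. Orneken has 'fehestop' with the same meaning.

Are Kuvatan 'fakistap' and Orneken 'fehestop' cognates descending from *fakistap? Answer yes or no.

Derive the expected Orneken reflex of *fakistap:
Orneken: start from *fakistap.
  rule 1 (vowel merger): fakistap → fekistep
  rule 2: no change — fekistep
  rule 3 (vowel merger): fekistep → fekestep
  rule 4 (palatalisation): fekestep → fekessep
  rule 5 (unconditioned shift): fekessep → fehessep
  ⇒ Orneken fehessep
The regular Orneken reflex would be 'fehessep', but the attested form is 'fehestop'. The correspondence is irregular, so they are not cognates (the Orneken form has a different source).

no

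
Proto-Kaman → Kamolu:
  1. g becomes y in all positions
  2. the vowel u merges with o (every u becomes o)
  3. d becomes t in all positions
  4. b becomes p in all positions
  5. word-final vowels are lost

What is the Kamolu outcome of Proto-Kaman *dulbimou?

Kamolu: *dulbimou
  dulbimou (rule 1 does not apply)
  dulbimou → dolbimoo   [vowel merger]
  dolbimoo → tolbimoo   [unconditioned shift]
  tolbimoo → tolpimoo   [unconditioned shift]
  tolpimoo → tolpimo   [apocope]
  giving Kamolu tolpimo.

tolpimo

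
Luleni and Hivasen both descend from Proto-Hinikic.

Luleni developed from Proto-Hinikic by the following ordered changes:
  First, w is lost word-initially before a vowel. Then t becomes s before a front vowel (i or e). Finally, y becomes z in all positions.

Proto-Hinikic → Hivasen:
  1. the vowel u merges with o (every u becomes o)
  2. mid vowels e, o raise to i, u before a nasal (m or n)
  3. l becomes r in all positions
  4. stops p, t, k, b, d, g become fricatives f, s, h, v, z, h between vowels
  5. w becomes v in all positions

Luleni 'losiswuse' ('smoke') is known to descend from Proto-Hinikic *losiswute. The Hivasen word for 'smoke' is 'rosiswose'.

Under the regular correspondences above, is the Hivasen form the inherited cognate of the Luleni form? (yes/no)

no

Derive the expected Hivasen reflex of *losiswute:
Hivasen: *losiswute
  losiswute → losiswote   [vowel merger]
  losiswote (rule 2 does not apply)
  losiswote → rosiswote   [unconditioned shift]
  rosiswote → rosiswose   [intervocalic lenition]
  rosiswose → rosisvose   [unconditioned shift]
  giving Hivasen rosisvose.
The regular Hivasen reflex would be 'rosisvose', but the attested form is 'rosiswose'. The correspondence is irregular, so they are not cognates (the Hivasen form has a different source).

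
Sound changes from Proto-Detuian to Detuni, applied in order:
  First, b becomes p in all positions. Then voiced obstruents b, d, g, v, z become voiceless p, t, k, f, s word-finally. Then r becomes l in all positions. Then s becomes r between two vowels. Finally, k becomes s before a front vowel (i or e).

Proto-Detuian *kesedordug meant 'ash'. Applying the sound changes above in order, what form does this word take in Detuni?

seredolduk

Detuni: *kesedordug
  kesedordug (rule 1 does not apply)
  kesedordug → kesedorduk   [final devoicing]
  kesedorduk → kesedolduk   [unconditioned shift]
  kesedolduk → keredolduk   [rhotacism]
  keredolduk → seredolduk   [palatalisation]
  giving Detuni seredolduk.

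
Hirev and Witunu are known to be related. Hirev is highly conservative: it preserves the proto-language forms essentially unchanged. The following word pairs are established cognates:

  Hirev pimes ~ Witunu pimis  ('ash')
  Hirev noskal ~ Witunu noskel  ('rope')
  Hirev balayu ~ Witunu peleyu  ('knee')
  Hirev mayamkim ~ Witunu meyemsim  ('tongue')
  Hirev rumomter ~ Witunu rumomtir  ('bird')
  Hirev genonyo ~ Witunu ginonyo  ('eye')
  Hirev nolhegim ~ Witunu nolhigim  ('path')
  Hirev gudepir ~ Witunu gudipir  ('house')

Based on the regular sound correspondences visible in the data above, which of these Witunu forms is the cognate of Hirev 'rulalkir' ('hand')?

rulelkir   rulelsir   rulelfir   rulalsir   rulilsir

rulelsir

noskal ~ noskel, balayu ~ peleyu — Hirev a corresponds to Witunu e after a consonant, before a consonant other than r, m, n, p, b, f, v.
mayamkim ~ meyemsim — Hirev k corresponds to Witunu s after a consonant, before a front vowel.
Applying these to Hirev 'rulalkir':
  rulalkir → rulelkir   (a→e after a consonant, before a consonant other than r, m, n, p, b, f, v)
  rulelkir → rulelsir   (k→s after a consonant, before a front vowel)
So the Witunu cognate is 'rulelsir'.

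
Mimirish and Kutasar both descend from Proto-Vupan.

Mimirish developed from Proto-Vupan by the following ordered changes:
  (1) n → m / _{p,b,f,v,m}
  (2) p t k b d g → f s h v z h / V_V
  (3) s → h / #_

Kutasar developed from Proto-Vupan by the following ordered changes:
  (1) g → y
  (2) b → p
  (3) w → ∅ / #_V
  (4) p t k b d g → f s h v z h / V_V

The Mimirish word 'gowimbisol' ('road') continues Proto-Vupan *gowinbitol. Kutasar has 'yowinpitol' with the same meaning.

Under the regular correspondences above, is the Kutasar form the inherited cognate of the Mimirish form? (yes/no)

no

Derive the expected Kutasar reflex of *gowinbitol:
Kutasar: *gowinbitol
  gowinbitol → yowinbitol   [unconditioned shift]
  yowinbitol → yowinpitol   [unconditioned shift]
  yowinpitol (rule 3 does not apply)
  yowinpitol → yowinpisol   [intervocalic lenition]
  giving Kutasar yowinpisol.
The regular Kutasar reflex would be 'yowinpisol', but the attested form is 'yowinpitol'. The correspondence is irregular, so they are not cognates (the Kutasar form has a different source).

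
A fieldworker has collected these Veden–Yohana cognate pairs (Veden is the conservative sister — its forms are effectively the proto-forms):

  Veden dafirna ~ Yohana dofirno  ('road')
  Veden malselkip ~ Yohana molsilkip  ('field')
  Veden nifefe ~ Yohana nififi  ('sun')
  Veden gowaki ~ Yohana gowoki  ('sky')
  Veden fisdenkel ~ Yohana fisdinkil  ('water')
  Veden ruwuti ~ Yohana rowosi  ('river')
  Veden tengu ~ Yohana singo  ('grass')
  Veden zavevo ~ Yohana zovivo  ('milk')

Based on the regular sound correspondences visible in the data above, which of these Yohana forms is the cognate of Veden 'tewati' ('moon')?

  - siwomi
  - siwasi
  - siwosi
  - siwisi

tengu ~ singo — Veden t corresponds to Yohana s word-initially before a front vowel.
malselkip ~ molsilkip, fisdenkel ~ fisdinkil — Veden e corresponds to Yohana i after a consonant, before a consonant other than r, m, n, p, b, f, v.
malselkip ~ molsilkip, gowaki ~ gowoki — Veden a corresponds to Yohana o after a consonant, before a consonant other than r, m, n, p, b, f, v.
ruwuti ~ rowosi — Veden t corresponds to Yohana s between vowels (before a front vowel).
Applying these to Veden 'tewati':
  tewati → sewati   (t→s word-initially before a front vowel)
  sewati → siwati   (e→i after a consonant, before a consonant other than r, m, n, p, b, f, v)
  siwati → siwoti   (a→o after a consonant, before a consonant other than r, m, n, p, b, f, v)
  siwoti → siwosi   (t→s between vowels (before a front vowel))
So the Yohana cognate is 'siwosi'.

siwosi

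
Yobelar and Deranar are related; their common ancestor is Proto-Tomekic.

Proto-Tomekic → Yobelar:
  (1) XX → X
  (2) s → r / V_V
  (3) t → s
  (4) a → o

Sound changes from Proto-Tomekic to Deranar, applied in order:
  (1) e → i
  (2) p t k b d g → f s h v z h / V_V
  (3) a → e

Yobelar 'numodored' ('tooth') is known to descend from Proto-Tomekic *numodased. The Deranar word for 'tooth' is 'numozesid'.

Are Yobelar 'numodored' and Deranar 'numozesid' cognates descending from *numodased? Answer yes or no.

Derive the expected Deranar reflex of *numodased:
Deranar: start from *numodased.
  rule 1 (vowel merger): numodased → numodasid
  rule 2 (intervocalic lenition): numodasid → numozasid
  rule 3 (vowel merger): numozasid → numozesid
  ⇒ Deranar numozesid
Deranar 'numozesid' matches the regular reflex exactly, so the pair is cognate.

yes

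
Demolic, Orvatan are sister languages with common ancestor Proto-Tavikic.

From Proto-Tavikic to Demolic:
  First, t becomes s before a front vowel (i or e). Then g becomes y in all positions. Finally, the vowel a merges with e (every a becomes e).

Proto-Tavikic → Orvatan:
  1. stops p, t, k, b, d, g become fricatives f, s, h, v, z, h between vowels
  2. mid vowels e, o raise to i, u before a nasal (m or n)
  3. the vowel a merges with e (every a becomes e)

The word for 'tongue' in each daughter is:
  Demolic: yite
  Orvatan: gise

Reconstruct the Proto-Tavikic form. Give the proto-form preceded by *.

*gita

Position 3: Demolic has t, Orvatan has s. Demolic preserves t here (none of its changes turn any other segment into t), so the proto-segment is *t.
Position 1: Demolic has y, Orvatan has g. Orvatan preserves g here (none of its changes turn any other segment into g), so the proto-segment is *g.
Position 4: Demolic has e, Orvatan has e. Taking the neighbouring segments as reconstructed: Demolic e can only go back to *a; Orvatan e could go back to *a or *e — the one source consistent with every daughter is *a.
Continuing position by position gives *gita; check it forward:
Demolic: start from *gita.
  rule 1: no change — gita
  rule 2 (unconditioned shift): gita → yita
  rule 3 (vowel merger): yita → yite
  ⇒ Demolic yite
Orvatan: start from *gita.
  rule 1 (intervocalic lenition): gita → gisa
  rule 2: no change — gisa
  rule 3 (vowel merger): gisa → gise
  ⇒ Orvatan gise
No other proto-form is consistent with every reflex, so the reconstruction is *gita.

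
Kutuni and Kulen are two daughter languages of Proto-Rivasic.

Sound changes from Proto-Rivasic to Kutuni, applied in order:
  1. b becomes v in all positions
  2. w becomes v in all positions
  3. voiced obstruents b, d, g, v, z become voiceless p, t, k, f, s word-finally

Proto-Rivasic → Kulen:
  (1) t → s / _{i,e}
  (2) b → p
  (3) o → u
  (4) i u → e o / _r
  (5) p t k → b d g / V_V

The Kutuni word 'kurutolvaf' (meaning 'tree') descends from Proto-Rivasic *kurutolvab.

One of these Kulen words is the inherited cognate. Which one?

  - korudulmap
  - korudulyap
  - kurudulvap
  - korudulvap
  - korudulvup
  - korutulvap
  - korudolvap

Kulen: *kurutolvab
  kurutolvab (rule 1 does not apply)
  kurutolvab → kurutolvap   [unconditioned shift]
  kurutolvap → kurutulvap   [vowel merger]
  kurutulvap → korutulvap   [pre-rhotic lowering]
  korutulvap → korudulvap   [intervocalic voicing]
  giving Kulen korudulvap.
Only 'korudulvap' matches the regular Kulen development of *kurutolvab.

korudulvap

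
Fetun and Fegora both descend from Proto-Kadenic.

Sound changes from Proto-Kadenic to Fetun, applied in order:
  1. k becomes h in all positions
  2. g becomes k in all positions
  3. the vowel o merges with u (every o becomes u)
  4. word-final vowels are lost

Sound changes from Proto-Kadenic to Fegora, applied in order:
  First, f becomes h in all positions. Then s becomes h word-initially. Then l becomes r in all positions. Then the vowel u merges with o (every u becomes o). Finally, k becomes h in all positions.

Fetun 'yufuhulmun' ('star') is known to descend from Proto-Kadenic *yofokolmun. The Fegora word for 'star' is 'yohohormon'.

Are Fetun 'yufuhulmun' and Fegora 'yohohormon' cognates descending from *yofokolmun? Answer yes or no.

Derive the expected Fegora reflex of *yofokolmun:
Fegora: *yofokolmun
  yofokolmun → yohokolmun   [unconditioned shift]
  yohokolmun (rule 2 does not apply)
  yohokolmun → yohokormun   [unconditioned shift]
  yohokormun → yohokormon   [vowel merger]
  yohokormon → yohohormon   [unconditioned shift]
  giving Fegora yohohormon.
Fegora 'yohohormon' matches the regular reflex exactly, so the pair is cognate.

yes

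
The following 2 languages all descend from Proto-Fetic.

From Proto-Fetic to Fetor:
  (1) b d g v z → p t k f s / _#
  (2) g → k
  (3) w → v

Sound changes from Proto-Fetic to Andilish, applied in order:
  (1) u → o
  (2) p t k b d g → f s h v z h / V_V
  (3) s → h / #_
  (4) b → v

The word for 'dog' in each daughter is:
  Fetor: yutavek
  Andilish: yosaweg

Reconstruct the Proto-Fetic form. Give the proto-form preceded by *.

*yutaweg

Position 2: Fetor has u, Andilish has o. Fetor preserves u here (none of its changes turn any other segment into u), so the proto-segment is *u.
Position 7: Fetor has k, Andilish has g. Andilish preserves g here (none of its changes turn any other segment into g), so the proto-segment is *g.
Verify the candidate proto-form against each daughter:
Fetor: *yutaweg
  yutaweg → yutawek   [final devoicing]
  yutawek (rule 2 does not apply)
  yutawek → yutavek   [unconditioned shift]
  giving Fetor yutavek.
Andilish: start from *yutaweg.
  rule 1 (vowel merger): yutaweg → yotaweg
  rule 2 (intervocalic lenition): yotaweg → yosaweg
  rule 3: no change — yosaweg
  rule 4: no change — yosaweg
  ⇒ Andilish yosaweg
Only *yutaweg yields all of Fetor yutavek, Andilish yosaweg.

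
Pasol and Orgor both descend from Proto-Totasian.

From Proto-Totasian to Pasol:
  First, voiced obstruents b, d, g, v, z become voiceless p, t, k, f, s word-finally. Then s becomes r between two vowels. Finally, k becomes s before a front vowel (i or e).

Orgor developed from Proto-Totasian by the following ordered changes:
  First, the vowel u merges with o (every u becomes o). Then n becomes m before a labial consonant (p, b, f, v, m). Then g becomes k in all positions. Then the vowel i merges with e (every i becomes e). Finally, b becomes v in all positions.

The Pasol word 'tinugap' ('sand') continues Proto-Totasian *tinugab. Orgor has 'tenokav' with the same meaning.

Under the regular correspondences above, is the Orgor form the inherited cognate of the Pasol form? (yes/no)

yes

Derive the expected Orgor reflex of *tinugab:
Orgor: start from *tinugab.
  rule 1 (vowel merger): tinugab → tinogab
  rule 2: no change — tinogab
  rule 3 (unconditioned shift): tinogab → tinokab
  rule 4 (vowel merger): tinokab → tenokab
  rule 5 (unconditioned shift): tenokab → tenokav
  ⇒ Orgor tenokav
Orgor 'tenokav' matches the regular reflex exactly, so the pair is cognate.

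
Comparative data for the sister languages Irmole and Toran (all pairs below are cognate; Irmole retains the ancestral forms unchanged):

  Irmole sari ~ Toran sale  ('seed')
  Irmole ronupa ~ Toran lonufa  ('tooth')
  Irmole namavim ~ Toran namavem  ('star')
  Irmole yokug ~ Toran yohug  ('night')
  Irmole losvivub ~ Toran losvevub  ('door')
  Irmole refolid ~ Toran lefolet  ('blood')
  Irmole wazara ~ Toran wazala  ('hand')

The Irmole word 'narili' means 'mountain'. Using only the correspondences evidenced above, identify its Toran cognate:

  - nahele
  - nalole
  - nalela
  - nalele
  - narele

sari ~ sale — Irmole r corresponds to Toran l between vowels (before a front vowel).
refolid ~ lefolet — Irmole i corresponds to Toran e after a consonant, before a consonant other than r, m, n, p, b, f, v.
sari ~ sale — Irmole i corresponds to Toran e word-finally.
Applying these to Irmole 'narili':
  narili → nalili   (r→l between vowels (before a front vowel))
  nalili → naleli   (i→e after a consonant, before a consonant other than r, m, n, p, b, f, v)
  naleli → nalele   (i→e word-finally)
So the Toran cognate is 'nalele'.

nalele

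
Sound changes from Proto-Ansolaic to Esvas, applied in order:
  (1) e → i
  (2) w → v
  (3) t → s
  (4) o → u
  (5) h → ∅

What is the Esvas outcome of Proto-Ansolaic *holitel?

Esvas: start from *holitel.
  rule 1 (vowel merger): holitel → holitil
  rule 2: no change — holitil
  rule 3 (unconditioned shift): holitil → holisil
  rule 4 (vowel merger): holisil → hulisil
  rule 5 (h-loss): hulisil → ulisil
  ⇒ Esvas ulisil

ulisil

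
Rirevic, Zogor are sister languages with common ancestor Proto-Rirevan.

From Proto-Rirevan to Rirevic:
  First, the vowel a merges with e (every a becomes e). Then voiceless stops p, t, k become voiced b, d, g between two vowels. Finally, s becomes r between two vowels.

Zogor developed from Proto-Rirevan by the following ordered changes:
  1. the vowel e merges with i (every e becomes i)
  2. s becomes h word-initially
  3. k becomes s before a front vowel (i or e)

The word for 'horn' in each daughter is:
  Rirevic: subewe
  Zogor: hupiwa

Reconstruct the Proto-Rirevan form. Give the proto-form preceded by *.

Position 3: Rirevic has b, Zogor has p. Zogor preserves p here (none of its changes turn any other segment into p), so the proto-segment is *p.
Position 6: Rirevic has e, Zogor has a. Zogor preserves a here (none of its changes turn any other segment into a), so the proto-segment is *a.
Verify the candidate proto-form against each daughter:
Rirevic: *supewa > supewe > subewe  (by vowel merger, intervocalic voicing)
Zogor: *supewa
  supewa → supiwa   [vowel merger]
  supiwa → hupiwa   [debuccalisation]
  hupiwa (rule 3 does not apply)
  giving Zogor hupiwa.
Only *supewa yields all of Rirevic subewe, Zogor hupiwa.

*supewa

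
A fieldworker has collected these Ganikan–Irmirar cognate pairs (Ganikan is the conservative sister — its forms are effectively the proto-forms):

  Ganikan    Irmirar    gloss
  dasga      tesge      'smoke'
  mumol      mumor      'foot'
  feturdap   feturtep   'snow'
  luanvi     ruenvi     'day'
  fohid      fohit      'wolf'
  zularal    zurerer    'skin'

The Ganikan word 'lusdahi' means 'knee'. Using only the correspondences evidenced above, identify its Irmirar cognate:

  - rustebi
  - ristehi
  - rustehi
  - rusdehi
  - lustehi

luanvi ~ ruenvi — Ganikan l corresponds to Irmirar r word-initially before a back vowel.
feturdap ~ feturtep — Ganikan d corresponds to Irmirar t after a consonant, before a back vowel.
dasga ~ tesge, zularal ~ zurerer — Ganikan a corresponds to Irmirar e after a consonant, before a consonant other than r, m, n, p, b, f, v.
Applying these to Ganikan 'lusdahi':
  lusdahi → rusdahi   (l→r word-initially before a back vowel)
  rusdahi → rustahi   (d→t after a consonant, before a back vowel)
  rustahi → rustehi   (a→e after a consonant, before a consonant other than r, m, n, p, b, f, v)
So the Irmirar cognate is 'rustehi'.

rustehi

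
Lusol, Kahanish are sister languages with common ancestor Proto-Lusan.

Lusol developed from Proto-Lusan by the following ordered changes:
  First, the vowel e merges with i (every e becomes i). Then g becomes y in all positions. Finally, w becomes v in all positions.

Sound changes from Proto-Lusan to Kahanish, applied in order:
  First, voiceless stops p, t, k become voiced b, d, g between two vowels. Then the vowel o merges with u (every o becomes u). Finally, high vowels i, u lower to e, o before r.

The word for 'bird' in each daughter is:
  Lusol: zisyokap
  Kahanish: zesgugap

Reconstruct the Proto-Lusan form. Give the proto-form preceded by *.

Position 5: Lusol has o, Kahanish has u. Lusol preserves o here (none of its changes turn any other segment into o), so the proto-segment is *o.
Position 6: Lusol has k, Kahanish has g. Lusol preserves k here (none of its changes turn any other segment into k), so the proto-segment is *k.
Position 2: Lusol has i, Kahanish has e. Taking the neighbouring segments as reconstructed: Lusol i could go back to *e or *i; Kahanish e can only go back to *e — the one source consistent with every daughter is *e.
Verify the candidate proto-form against each daughter:
Lusol: *zesgokap
  zesgokap → zisgokap   [vowel merger]
  zisgokap → zisyokap   [unconditioned shift]
  zisyokap (rule 3 does not apply)
  giving Lusol zisyokap.
Kahanish: *zesgokap
  zesgokap → zesgogap   [intervocalic voicing]
  zesgogap → zesgugap   [vowel merger]
  zesgugap (rule 3 does not apply)
  giving Kahanish zesgugap.
Only *zesgokap yields all of Lusol zisyokap, Kahanish zesgugap.

*zesgokap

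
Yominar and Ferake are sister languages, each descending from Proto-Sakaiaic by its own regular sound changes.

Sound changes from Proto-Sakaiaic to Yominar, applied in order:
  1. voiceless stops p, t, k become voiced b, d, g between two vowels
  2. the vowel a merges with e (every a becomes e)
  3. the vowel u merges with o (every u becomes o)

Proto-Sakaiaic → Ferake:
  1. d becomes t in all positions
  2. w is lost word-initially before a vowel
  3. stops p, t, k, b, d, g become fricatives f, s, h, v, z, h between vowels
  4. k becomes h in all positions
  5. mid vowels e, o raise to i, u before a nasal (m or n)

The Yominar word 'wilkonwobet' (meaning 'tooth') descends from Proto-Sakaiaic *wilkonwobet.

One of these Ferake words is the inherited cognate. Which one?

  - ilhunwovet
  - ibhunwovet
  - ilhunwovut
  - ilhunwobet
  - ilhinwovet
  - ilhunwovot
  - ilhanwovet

Ferake: start from *wilkonwobet.
  rule 1: no change — wilkonwobet
  rule 2 (glide loss): wilkonwobet → ilkonwobet
  rule 3 (intervocalic lenition): ilkonwobet → ilkonwovet
  rule 4 (unconditioned shift): ilkonwovet → ilhonwovet
  rule 5 (pre-nasal raising): ilhonwovet → ilhunwovet
  ⇒ Ferake ilhunwovet
Only 'ilhunwovet' matches the regular Ferake development of *wilkonwobet.

ilhunwovet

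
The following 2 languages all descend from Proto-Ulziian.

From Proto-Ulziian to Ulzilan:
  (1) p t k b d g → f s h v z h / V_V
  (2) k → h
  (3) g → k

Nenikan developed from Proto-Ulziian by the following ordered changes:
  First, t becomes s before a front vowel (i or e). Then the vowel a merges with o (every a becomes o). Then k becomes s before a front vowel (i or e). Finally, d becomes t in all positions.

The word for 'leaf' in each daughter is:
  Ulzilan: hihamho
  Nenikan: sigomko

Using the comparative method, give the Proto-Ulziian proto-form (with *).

Position 1: Ulzilan has h, Nenikan has s. Taking the neighbouring segments as reconstructed: Ulzilan h could go back to *k or *h; Nenikan s could go back to *t or *k or *s — the one source consistent with every daughter is *k.
Position 6: Ulzilan has h, Nenikan has k. Nenikan preserves k here (none of its changes turn any other segment into k), so the proto-segment is *k.
Position 3: Ulzilan has h, Nenikan has g. Nenikan preserves g here (none of its changes turn any other segment into g), so the proto-segment is *g.
This points to *kigamko. Verify forward in each daughter:
Ulzilan: start from *kigamko.
  rule 1 (intervocalic lenition): kigamko → kihamko
  rule 2 (unconditioned shift): kihamko → hihamho
  rule 3: no change — hihamho
  ⇒ Ulzilan hihamho
Nenikan: *kigamko > kigomko > sigomko  (by vowel merger, palatalisation)
No other proto-form is consistent with every reflex, so the reconstruction is *kigamko.

*kigamko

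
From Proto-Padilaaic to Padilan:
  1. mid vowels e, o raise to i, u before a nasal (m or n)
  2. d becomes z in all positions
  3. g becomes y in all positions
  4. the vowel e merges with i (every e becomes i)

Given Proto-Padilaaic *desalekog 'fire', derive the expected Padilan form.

zisalikoy

Padilan: *desalekog > zesalekog > zesalekoy > zisalikoy  (by unconditioned shift, unconditioned shift, vowel merger)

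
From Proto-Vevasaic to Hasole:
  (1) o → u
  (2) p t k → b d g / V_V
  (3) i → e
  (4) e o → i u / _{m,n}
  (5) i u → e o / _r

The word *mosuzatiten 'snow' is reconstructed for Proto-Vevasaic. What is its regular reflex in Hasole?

musuzadedin

Hasole: start from *mosuzatiten.
  rule 1 (vowel merger): mosuzatiten → musuzatiten
  rule 2 (intervocalic voicing): musuzatiten → musuzadiden
  rule 3 (vowel merger): musuzadiden → musuzadeden
  rule 4 (pre-nasal raising): musuzadeden → musuzadedin
  rule 5: no change — musuzadedin
  ⇒ Hasole musuzadedin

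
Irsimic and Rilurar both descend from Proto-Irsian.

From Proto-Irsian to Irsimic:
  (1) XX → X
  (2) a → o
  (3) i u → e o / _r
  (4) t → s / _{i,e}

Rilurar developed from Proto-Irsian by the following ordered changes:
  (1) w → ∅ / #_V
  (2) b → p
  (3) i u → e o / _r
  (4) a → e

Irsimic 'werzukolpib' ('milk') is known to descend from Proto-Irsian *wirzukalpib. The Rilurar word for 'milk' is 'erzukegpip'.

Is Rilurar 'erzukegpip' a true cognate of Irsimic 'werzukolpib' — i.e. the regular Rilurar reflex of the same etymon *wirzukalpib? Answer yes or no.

Derive the expected Rilurar reflex of *wirzukalpib:
Rilurar: *wirzukalpib
  wirzukalpib → irzukalpib   [glide loss]
  irzukalpib → irzukalpip   [unconditioned shift]
  irzukalpip → erzukalpip   [pre-rhotic lowering]
  erzukalpip → erzukelpip   [vowel merger]
  giving Rilurar erzukelpip.
The regular Rilurar reflex would be 'erzukelpip', but the attested form is 'erzukegpip'. The correspondence is irregular, so they are not cognates (the Rilurar form has a different source).

no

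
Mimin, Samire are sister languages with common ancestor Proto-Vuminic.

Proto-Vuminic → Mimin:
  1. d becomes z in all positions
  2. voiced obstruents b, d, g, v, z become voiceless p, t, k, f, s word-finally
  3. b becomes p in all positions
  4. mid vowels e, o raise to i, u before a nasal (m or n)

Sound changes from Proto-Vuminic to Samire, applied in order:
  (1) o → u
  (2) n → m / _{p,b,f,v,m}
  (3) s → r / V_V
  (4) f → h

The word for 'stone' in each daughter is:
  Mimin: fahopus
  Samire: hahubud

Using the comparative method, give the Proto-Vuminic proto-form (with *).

*fahobud

Position 7: Mimin has s, Samire has d. Samire preserves d here (none of its changes turn any other segment into d), so the proto-segment is *d.
Position 4: Mimin has o, Samire has u. Mimin preserves o here (none of its changes turn any other segment into o), so the proto-segment is *o.
Position 1: Mimin has f, Samire has h. Taking the neighbouring segments as reconstructed: Mimin f can only go back to *f; Samire h could go back to *f or *h — the one source consistent with every daughter is *f.
This points to *fahobud. Verify forward in each daughter:
Mimin: start from *fahobud.
  rule 1 (unconditioned shift): fahobud → fahobuz
  rule 2 (final devoicing): fahobuz → fahobus
  rule 3 (unconditioned shift): fahobus → fahopus
  rule 4: no change — fahopus
  ⇒ Mimin fahopus
Samire: *fahobud
  fahobud → fahubud   [vowel merger]
  fahubud (rule 2 does not apply)
  fahubud (rule 3 does not apply)
  fahubud → hahubud   [unconditioned shift]
  giving Samire hahubud.
Only *fahobud yields all of Mimin fahopus, Samire hahubud.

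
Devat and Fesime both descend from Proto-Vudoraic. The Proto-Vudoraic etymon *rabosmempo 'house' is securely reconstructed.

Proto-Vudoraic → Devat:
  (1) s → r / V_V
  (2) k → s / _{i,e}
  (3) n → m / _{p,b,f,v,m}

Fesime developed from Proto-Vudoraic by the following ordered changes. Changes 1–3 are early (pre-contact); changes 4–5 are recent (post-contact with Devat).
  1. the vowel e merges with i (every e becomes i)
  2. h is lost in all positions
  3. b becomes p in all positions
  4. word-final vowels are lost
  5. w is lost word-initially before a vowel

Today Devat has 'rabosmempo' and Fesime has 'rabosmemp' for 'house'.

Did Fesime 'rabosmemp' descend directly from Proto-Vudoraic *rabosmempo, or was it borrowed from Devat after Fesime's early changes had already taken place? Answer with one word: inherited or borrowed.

If inherited, *rabosmempo would pass through all of Fesime's changes:
Fesime: start from *rabosmempo.
  rule 1 (vowel merger): rabosmempo → rabosmimpo
  rule 2: no change — rabosmimpo
  rule 3 (unconditioned shift): rabosmimpo → raposmimpo
  rule 4 (apocope): raposmimpo → raposmimp
  rule 5: no change — raposmimp
  ⇒ Fesime raposmimp
If borrowed from Devat 'rabosmempo' after the early changes, it would undergo only the recent ones:
  rule 4 (apocope): rabosmempo → rabosmemp
  rule 5 (glide loss): no change (rabosmemp)
  ⇒ as a loan: rabosmemp
Fesime 'rabosmemp' matches the loan outcome 'rabosmemp', not the inherited 'raposmimp' — it skipped the early Fesime changes, so it was borrowed from Devat.

borrowed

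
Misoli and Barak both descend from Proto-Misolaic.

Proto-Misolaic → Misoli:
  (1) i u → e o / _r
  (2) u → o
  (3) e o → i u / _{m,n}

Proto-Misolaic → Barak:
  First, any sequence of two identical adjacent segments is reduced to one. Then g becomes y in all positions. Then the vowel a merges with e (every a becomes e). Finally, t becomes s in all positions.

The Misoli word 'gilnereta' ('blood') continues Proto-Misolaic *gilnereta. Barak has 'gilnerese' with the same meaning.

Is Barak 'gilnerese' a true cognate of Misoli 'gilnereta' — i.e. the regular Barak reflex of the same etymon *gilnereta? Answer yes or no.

Derive the expected Barak reflex of *gilnereta:
Barak: *gilnereta
  gilnereta (rule 1 does not apply)
  gilnereta → yilnereta   [unconditioned shift]
  yilnereta → yilnerete   [vowel merger]
  yilnerete → yilnerese   [unconditioned shift]
  giving Barak yilnerese.
The regular Barak reflex would be 'yilnerese', but the attested form is 'gilnerese'. The correspondence is irregular, so they are not cognates (the Barak form has a different source).

no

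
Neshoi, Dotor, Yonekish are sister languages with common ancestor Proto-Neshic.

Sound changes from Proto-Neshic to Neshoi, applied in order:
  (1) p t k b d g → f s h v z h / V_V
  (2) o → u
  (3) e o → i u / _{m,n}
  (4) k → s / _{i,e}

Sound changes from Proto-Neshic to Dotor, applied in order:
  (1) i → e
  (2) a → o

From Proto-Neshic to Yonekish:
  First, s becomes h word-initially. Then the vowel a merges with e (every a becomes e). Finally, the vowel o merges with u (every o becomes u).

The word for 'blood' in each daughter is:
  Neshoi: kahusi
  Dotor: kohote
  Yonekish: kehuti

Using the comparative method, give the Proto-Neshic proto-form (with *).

Position 2: Neshoi has a, Dotor has o, Yonekish has e. Neshoi preserves a here (none of its changes turn any other segment into a), so the proto-segment is *a.
Position 4: Neshoi has u, Dotor has o, Yonekish has u. Taking the neighbouring segments as reconstructed: Neshoi u could go back to *o or *u; Dotor o could go back to *a or *o; Yonekish u could go back to *o or *u — the one source consistent with every daughter is *o.
Position 6: Neshoi has i, Dotor has e, Yonekish has i. Yonekish preserves i here (none of its changes turn any other segment into i), so the proto-segment is *i.
This points to *kahoti. Verify forward in each daughter:
Neshoi: start from *kahoti.
  rule 1 (intervocalic lenition): kahoti → kahosi
  rule 2 (vowel merger): kahosi → kahusi
  rule 3: no change — kahusi
  rule 4: no change — kahusi
  ⇒ Neshoi kahusi
Dotor: *kahoti
  kahoti → kahote   [vowel merger]
  kahote → kohote   [vowel merger]
  giving Dotor kohote.
Yonekish: *kahoti > kehoti > kehuti  (by vowel merger, vowel merger)
No other proto-form is consistent with every reflex, so the reconstruction is *kahoti.

*kahoti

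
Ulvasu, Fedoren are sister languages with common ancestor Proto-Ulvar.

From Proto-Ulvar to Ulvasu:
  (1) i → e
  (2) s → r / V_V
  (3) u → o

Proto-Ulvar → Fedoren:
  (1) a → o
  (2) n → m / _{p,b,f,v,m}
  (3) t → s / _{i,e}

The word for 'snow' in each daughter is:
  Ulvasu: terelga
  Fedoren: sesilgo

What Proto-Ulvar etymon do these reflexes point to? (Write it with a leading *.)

Position 4: Ulvasu has e, Fedoren has i. Fedoren preserves i here (none of its changes turn any other segment into i), so the proto-segment is *i.
Position 3: Ulvasu has r, Fedoren has s. Taking the neighbouring segments as reconstructed: Ulvasu r could go back to *s or *r; Fedoren s could go back to *t or *s — the one source consistent with every daughter is *s.
Position 1: Ulvasu has t, Fedoren has s. Ulvasu preserves t here (none of its changes turn any other segment into t), so the proto-segment is *t.
This points to *tesilga. Verify forward in each daughter:
Ulvasu: *tesilga
  tesilga → teselga   [vowel merger]
  teselga → terelga   [rhotacism]
  terelga (rule 3 does not apply)
  giving Ulvasu terelga.
Fedoren: *tesilga > tesilgo > sesilgo  (by vowel merger, palatalisation)
No other proto-form is consistent with every reflex, so the reconstruction is *tesilga.

*tesilga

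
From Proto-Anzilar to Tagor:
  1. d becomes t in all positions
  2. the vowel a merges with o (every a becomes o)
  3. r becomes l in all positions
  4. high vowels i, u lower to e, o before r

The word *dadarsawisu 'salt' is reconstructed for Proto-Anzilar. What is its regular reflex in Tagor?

totolsowisu

Tagor: *dadarsawisu
  dadarsawisu → tatarsawisu   [unconditioned shift]
  tatarsawisu → totorsowisu   [vowel merger]
  totorsowisu → totolsowisu   [unconditioned shift]
  totolsowisu (rule 4 does not apply)
  giving Tagor totolsowisu.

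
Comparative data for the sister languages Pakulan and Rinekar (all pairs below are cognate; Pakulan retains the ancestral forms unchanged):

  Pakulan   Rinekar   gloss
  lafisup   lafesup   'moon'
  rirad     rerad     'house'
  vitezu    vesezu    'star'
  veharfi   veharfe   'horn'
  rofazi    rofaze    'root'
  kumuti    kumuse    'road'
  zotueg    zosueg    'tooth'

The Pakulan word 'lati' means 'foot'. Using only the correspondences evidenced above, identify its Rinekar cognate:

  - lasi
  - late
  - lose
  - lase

lase

kumuti ~ kumuse — Pakulan t corresponds to Rinekar s between vowels (before a front vowel).
veharfi ~ veharfe, rofazi ~ rofaze — Pakulan i corresponds to Rinekar e word-finally.
Applying these to Pakulan 'lati':
  lati → lasi   (t→s between vowels (before a front vowel))
  lasi → lase   (i→e word-finally)
So the Rinekar cognate is 'lase'.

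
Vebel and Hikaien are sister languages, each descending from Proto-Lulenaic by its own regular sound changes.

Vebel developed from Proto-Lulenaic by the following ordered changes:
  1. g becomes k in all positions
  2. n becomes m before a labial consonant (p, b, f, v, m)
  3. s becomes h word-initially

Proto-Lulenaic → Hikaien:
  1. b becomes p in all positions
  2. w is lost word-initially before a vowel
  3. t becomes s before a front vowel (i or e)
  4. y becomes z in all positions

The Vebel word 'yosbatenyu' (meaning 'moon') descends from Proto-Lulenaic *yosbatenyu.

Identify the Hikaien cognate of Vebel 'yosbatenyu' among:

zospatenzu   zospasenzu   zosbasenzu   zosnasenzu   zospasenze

zospasenzu

Hikaien: *yosbatenyu > yospatenyu > yospasenyu > zospasenzu  (by unconditioned shift, palatalisation, unconditioned shift)
The other candidates each miss or misapply at least one Hikaien change.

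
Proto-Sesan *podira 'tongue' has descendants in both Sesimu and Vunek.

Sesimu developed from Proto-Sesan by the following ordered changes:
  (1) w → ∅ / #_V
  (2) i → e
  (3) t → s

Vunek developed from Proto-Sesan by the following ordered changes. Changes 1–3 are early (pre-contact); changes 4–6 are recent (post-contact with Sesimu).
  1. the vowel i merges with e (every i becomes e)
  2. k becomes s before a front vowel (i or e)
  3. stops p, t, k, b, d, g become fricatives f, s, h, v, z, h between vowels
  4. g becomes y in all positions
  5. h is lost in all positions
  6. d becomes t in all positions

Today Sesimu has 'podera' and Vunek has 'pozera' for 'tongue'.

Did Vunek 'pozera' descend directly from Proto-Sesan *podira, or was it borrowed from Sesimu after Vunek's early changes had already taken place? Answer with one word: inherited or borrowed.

If inherited, *podira would pass through all of Vunek's changes:
Vunek: start from *podira.
  rule 1 (vowel merger): podira → podera
  rule 2: no change — podera
  rule 3 (intervocalic lenition): podera → pozera
  rule 4: no change — pozera
  rule 5: no change — pozera
  rule 6: no change — pozera
  ⇒ Vunek pozera
If borrowed from Sesimu 'podera' after the early changes, it would undergo only the recent ones:
  rule 4 (unconditioned shift): no change (podera)
  rule 5 (h-loss): no change (podera)
  rule 6 (unconditioned shift): podera → potera
  ⇒ as a loan: potera
Vunek 'pozera' matches the inherited outcome exactly, so it is an inherited cognate, not a loan.

inherited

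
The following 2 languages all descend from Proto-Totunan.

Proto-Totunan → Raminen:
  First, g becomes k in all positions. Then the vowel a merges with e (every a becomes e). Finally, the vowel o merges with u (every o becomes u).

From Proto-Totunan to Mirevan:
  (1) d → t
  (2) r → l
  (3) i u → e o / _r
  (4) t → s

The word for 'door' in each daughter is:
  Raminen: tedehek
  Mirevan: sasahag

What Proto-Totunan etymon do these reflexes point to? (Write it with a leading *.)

*tadahag

Position 6: Raminen has e, Mirevan has a. Mirevan preserves a here (none of its changes turn any other segment into a), so the proto-segment is *a.
Position 1: Raminen has t, Mirevan has s. Raminen preserves t here (none of its changes turn any other segment into t), so the proto-segment is *t.
Continuing position by position gives *tadahag; check it forward:
Raminen: start from *tadahag.
  rule 1 (unconditioned shift): tadahag → tadahak
  rule 2 (vowel merger): tadahak → tedehek
  rule 3: no change — tedehek
  ⇒ Raminen tedehek
Mirevan: start from *tadahag.
  rule 1 (unconditioned shift): tadahag → tatahag
  rule 2: no change — tatahag
  rule 3: no change — tatahag
  rule 4 (unconditioned shift): tatahag → sasahag
  ⇒ Mirevan sasahag
*tadahag is the unique common source.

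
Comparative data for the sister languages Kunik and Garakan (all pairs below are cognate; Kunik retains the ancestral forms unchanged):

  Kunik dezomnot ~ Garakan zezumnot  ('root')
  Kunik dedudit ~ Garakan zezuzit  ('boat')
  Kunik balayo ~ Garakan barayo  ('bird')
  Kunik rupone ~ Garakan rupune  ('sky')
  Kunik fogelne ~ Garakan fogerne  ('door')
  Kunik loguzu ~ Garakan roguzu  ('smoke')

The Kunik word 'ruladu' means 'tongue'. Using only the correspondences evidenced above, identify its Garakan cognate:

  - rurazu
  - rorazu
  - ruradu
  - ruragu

rurazu

balayo ~ barayo — Kunik l corresponds to Garakan r between vowels (before a back vowel).
dedudit ~ zezuzit — Kunik d corresponds to Garakan z between vowels (before a back vowel).
Applying these to Kunik 'ruladu':
  ruladu → ruradu   (l→r between vowels (before a back vowel))
  ruradu → rurazu   (d→z between vowels (before a back vowel))
So the Garakan cognate is 'rurazu'.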